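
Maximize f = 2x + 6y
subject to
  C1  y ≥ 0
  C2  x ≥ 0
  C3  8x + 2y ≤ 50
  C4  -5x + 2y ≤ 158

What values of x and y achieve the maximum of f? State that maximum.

x = 0, y = 25, maximum f = 150

The optimum lies where x = 0 and 8x + 2y = 50.
Solving simultaneously gives x = 0, y = 25.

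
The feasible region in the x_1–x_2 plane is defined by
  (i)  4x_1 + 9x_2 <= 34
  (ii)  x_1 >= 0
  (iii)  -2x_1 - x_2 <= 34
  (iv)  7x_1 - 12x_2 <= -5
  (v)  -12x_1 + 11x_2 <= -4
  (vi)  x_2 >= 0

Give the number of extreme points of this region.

3

The feasible vertices (each the meet of two boundaries and inside every other half-plane) are:
  (121/37, 86/37)
  (205/76, 49/19)
  (103/67, 88/67)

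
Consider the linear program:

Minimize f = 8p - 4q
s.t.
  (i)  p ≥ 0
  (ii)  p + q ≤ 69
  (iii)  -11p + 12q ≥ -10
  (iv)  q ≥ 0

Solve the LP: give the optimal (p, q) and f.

p = 0, q = 69, minimum f = -276

Corner points and f = 8p - 4q:
  (0, 69) → f = -276
  (0, 0) → f = 0
  (838/23, 749/23) → f = 3708/23
  (10/11, 0) → f = 80/11

The binding constraints are p = 0 and p + q = 69.
Solving simultaneously gives p = 0, q = 69.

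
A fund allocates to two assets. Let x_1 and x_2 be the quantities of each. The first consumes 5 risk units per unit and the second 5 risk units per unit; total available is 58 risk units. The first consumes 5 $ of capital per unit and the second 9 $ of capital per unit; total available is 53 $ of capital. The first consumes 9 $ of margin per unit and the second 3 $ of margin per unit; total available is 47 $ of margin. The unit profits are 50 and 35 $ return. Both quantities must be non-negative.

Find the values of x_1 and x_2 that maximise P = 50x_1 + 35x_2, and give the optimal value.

Extreme points and P = 50x_1 + 35x_2:
  (0, 0) → P = 0
  (0, 53/9) → P = 1855/9
  (47/9, 0) → P = 2350/9
  (4, 11/3) → P = 985/3

The optimum lies where 5x_1 + 9x_2 = 53 and 9x_1 + 3x_2 = 47.
Solving simultaneously gives x_1 = 4, x_2 = 11/3.

x_1 = 4, x_2 = 11/3, maximum P = 985/3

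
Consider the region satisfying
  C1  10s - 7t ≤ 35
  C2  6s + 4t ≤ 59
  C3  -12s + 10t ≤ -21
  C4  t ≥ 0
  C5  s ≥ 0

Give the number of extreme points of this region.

Pairwise boundary intersections that survive every other constraint:
  (553/82, 190/41)
  (7/2, 0)
  (337/54, 97/18)
  (7/4, 0)

4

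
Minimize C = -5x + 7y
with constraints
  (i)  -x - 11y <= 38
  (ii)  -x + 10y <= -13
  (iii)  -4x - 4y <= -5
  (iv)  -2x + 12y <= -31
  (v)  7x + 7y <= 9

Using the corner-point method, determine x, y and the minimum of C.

Feasible corners and C = -5x + 7y:
  (207/40, -157/40) → C = -1067/20
  (73/14, -55/14) → C = -375/7
  (23/7, -57/28) → C = -859/28
  (325/98, -199/98) → C = -1509/49

The optimum lies where -x - 11y = 38 and 7x + 7y = 9.
Solving simultaneously gives x = 73/14, y = -55/14.

x = 73/14, y = -55/14, minimum C = -375/7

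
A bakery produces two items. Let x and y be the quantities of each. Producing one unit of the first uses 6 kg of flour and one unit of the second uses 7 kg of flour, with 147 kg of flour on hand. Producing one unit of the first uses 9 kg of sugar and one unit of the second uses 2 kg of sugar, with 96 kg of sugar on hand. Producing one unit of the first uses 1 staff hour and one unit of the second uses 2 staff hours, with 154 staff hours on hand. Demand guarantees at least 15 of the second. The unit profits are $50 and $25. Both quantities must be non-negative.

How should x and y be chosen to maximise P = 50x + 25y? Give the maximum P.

Corner points and P = 50x + 25y:
  (0, 21) → P = 525
  (0, 15) → P = 375
  (7, 15) → P = 725

x = 7, y = 15, maximum P = 725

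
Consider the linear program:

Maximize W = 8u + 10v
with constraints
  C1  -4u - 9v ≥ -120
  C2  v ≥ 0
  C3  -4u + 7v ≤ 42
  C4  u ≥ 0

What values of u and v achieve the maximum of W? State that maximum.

At the optimal vertex, -4u - 9v = -120 and v = 0.
Solving simultaneously gives u = 30, v = 0.

u = 30, v = 0, maximum W = 240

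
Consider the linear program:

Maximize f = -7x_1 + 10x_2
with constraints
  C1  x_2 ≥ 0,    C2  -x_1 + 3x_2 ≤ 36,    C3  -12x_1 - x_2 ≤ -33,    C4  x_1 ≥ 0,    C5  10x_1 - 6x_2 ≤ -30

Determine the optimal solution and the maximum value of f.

Feasible corners and f = -7x_1 + 10x_2:
  (63/37, 465/37) → f = 4209/37
  (21/4, 55/4) → f = 403/4
  (84/41, 345/41) → f = 2862/41

The optimum lies where -x_1 + 3x_2 = 36 and -12x_1 - x_2 = -33.
Solving simultaneously gives x_1 = 63/37, x_2 = 465/37.

x_1 = 63/37, x_2 = 465/37, maximum f = 4209/37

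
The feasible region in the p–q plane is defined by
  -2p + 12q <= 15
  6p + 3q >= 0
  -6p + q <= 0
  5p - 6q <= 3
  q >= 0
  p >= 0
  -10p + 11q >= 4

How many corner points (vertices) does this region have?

Intersecting each pair of boundary lines and keeping only the points that satisfy every inequality leaves:
  (3/14, 9/7)
  (117/98, 71/49)
  (1/14, 3/7)

3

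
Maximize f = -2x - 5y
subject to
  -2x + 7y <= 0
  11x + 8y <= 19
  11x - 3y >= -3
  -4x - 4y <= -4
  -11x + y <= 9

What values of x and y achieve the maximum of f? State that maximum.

Feasible corners and f = -2x - 5y:
  (133/93, 38/93) → f = -152/31
  (7/9, 2/9) → f = -8/3
  (11/3, -8/3) → f = 6

The optimum lies where 11x + 8y = 19 and -4x - 4y = -4.
Solving simultaneously gives x = 11/3, y = -8/3.

x = 11/3, y = -8/3, maximum f = 6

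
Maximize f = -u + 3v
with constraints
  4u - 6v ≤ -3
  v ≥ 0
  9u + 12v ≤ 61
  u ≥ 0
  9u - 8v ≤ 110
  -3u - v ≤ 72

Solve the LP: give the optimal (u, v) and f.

u = 0, v = 61/12, maximum f = 61/4

Extreme points and f = -u + 3v:
  (55/17, 271/102) → f = 161/34
  (0, 1/2) → f = 3/2
  (0, 61/12) → f = 61/4

At the optimal vertex, 9u + 12v = 61 and u = 0.
Solving simultaneously gives u = 0, v = 61/12.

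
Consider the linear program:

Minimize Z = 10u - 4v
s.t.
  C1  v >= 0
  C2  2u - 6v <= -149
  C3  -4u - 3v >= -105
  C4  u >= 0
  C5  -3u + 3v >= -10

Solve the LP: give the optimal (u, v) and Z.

Corner points and Z = 10u - 4v:
  (61/10, 403/15) → Z = -697/15
  (0, 149/6) → Z = -298/3
  (0, 35) → Z = -140

u = 0, v = 35, minimum Z = -140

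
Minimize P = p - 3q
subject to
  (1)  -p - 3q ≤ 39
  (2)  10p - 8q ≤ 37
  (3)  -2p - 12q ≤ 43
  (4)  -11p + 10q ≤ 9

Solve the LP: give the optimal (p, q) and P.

Extreme points and P = p - 3q:
  (25/34, -63/17) → P = 403/34
  (221/6, 497/12) → P = -1049/12
  (-269/76, -455/152) → P = 827/152

At the optimal vertex, 10p - 8q = 37 and -11p + 10q = 9.
Solving simultaneously gives p = 221/6, q = 497/12.

p = 221/6, q = 497/12, minimum P = -1049/12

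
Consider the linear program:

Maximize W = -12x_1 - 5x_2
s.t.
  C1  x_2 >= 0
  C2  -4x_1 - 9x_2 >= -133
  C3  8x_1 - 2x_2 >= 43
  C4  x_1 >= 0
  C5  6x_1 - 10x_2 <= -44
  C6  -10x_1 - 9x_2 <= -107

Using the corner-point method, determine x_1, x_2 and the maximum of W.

Corner points and W = -12x_1 - 5x_2:
  (653/80, 223/20) → W = -1537/10
  (467/47, 487/47) → W = -8039/47
  (259/34, 305/34) → W = -4633/34

x_1 = 259/34, x_2 = 305/34, maximum W = -4633/34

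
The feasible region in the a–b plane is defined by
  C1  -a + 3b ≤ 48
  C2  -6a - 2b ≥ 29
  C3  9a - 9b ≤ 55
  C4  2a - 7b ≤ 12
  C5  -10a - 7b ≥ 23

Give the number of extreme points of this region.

Intersecting each pair of boundary lines and keeping only the points that satisfy every inequality leaves:
  (-372, -108)
  (-405/37, 457/37)
  (-179/46, -65/23)
  (-157/22, 76/11)

4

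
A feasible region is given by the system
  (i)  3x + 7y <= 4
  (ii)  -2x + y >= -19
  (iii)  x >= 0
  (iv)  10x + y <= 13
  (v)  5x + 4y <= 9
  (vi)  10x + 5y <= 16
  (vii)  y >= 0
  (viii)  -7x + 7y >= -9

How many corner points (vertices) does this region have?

5

The feasible vertices (each the meet of two boundaries and inside every other half-plane) are:
  (0, 4/7)
  (87/67, 1/67)
  (0, 0)
  (100/77, 1/77)
  (9/7, 0)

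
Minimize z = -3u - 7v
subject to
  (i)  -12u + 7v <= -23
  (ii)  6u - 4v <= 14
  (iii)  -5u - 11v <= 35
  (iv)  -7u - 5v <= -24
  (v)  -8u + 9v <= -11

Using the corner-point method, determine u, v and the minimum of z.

u = 41/11, v = 23/11, minimum z = -284/11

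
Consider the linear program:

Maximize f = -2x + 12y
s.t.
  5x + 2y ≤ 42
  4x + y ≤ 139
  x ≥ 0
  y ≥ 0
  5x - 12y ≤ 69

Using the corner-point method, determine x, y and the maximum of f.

x = 0, y = 21, maximum f = 252

Feasible corners and f = -2x + 12y:
  (0, 21) → f = 252
  (42/5, 0) → f = -84/5
  (0, 0) → f = 0

The binding constraints are 5x + 2y = 42 and x = 0.
Solving simultaneously gives x = 0, y = 21.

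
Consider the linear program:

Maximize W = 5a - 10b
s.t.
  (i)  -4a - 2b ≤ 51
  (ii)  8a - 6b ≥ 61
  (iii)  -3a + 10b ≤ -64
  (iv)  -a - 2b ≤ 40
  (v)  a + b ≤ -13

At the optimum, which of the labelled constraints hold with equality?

Corner points and W = 5a - 10b:
  (-23/5, -163/10) → W = 140
  (-11/3, -109/6) → W = 490/3
  (-17/14, -165/14) → W = 1565/14
  (14, -27) → W = 340

The maximum is at (14, -27). Substituting into each constraint, equality holds for (iv) and (v); the remaining constraints have slack.

(iv) and (v)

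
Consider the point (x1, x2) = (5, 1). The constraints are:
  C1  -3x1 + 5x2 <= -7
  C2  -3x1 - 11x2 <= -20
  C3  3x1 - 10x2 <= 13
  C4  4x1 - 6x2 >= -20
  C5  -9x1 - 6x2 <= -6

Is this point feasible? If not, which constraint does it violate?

C1: -10 ≤ -7 ✓
C2: -26 ≤ -20 ✓
C3: 5 ≤ 13 ✓
C4: 14 ≥ -20 ✓
C5: -51 ≤ -6 ✓

feasible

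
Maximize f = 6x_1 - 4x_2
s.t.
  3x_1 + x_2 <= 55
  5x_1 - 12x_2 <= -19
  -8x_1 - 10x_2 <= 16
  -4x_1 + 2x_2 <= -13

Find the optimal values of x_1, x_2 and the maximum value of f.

x_1 = 641/41, x_2 = 332/41, maximum f = 2518/41

Corner points and f = 6x_1 - 4x_2:
  (641/41, 332/41) → f = 2518/41
  (123/10, 181/10) → f = 7/5
  (97/19, 141/38) → f = 300/19

The optimum lies where 3x_1 + x_2 = 55 and 5x_1 - 12x_2 = -19.
Solving simultaneously gives x_1 = 641/41, x_2 = 332/41.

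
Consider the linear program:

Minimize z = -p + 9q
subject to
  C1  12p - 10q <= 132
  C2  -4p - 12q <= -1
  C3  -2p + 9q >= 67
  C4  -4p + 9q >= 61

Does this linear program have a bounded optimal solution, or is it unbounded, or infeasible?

Corner points and z = -p + 9q:
  (899/34, 315/17) → z = 4771/34
  (-53/4, 9/2) → z = 215/4
  (3, 73/9) → z = 70
The feasible region has finitely many vertices and no improving ray; the minimum is 215/4 at (-53/4, 9/2).

bounded optimum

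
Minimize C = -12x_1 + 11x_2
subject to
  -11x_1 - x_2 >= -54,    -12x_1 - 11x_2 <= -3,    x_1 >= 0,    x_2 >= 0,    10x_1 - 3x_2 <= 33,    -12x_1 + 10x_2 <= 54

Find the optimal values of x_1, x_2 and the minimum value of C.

Corner points and C = -12x_1 + 11x_2:
  (195/43, 177/43) → C = -393/43
  (243/61, 621/61) → C = 3915/61
  (0, 3/11) → C = 3
  (1/4, 0) → C = -3
  (0, 27/5) → C = 297/5
  (33/10, 0) → C = -198/5

The optimum lies where x_2 = 0 and 10x_1 - 3x_2 = 33.
Solving simultaneously gives x_1 = 33/10, x_2 = 0.

x_1 = 33/10, x_2 = 0, minimum C = -198/5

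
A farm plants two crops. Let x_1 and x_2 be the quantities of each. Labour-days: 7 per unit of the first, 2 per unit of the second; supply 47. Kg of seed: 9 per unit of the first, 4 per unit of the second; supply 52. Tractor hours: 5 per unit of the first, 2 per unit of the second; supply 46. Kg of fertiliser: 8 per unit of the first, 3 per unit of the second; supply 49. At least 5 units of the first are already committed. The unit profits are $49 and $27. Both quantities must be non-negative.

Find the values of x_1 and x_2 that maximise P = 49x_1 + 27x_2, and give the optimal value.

x_1 = 5, x_2 = 7/4, maximum P = 1169/4

Extreme points and P = 49x_1 + 27x_2:
  (52/9, 0) → P = 2548/9
  (5, 0) → P = 245
  (5, 7/4) → P = 1169/4

At the optimal vertex, 9x_1 + 4x_2 = 52 and x_1 = 5.
Solving simultaneously gives x_1 = 5, x_2 = 7/4.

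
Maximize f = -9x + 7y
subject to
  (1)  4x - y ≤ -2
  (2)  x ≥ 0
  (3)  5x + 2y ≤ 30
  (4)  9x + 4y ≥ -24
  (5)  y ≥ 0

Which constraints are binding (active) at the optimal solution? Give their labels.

(2) and (3)

Corner points and f = -9x + 7y:
  (0, 2) → f = 14
  (2, 10) → f = 52
  (0, 15) → f = 105

The maximum is at (0, 15). Substituting into each constraint, equality holds for (2) and (3); the remaining constraints have slack.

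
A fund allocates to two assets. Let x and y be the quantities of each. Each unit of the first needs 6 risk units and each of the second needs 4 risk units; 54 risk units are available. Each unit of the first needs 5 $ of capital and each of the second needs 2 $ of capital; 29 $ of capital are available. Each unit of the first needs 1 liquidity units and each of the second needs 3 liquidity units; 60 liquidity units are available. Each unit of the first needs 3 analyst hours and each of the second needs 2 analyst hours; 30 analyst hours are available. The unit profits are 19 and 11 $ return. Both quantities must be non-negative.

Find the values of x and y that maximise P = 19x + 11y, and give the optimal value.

x = 1, y = 12, maximum P = 151

Extreme points and P = 19x + 11y:
  (0, 0) → P = 0
  (0, 27/2) → P = 297/2
  (29/5, 0) → P = 551/5
  (1, 12) → P = 151

The optimum lies where 6x + 4y = 54 and 5x + 2y = 29.
Solving simultaneously gives x = 1, y = 12.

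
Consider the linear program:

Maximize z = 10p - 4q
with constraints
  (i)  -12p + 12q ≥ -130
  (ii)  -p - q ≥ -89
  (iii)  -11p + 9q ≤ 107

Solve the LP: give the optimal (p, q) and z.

p = 599/12, q = 469/12, maximum z = 2057/6

Feasible corners and z = 10p - 4q:
  (599/12, 469/12) → z = 2057/6
  (-409/4, -1357/12) → z = -3421/6
  (347/10, 543/10) → z = 649/5

The optimum lies where -12p + 12q = -130 and -p - q = -89.
Solving simultaneously gives p = 599/12, q = 469/12.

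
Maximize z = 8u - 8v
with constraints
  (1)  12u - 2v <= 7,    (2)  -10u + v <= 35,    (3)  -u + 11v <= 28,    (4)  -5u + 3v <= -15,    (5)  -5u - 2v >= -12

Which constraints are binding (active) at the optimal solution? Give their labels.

Extreme points and z = 8u - 8v:
  (-77/8, -245/4) → z = 413
  (-9/26, -145/26) → z = 544/13
  (-24/5, -13) → z = 328/5

The maximum is at (-77/8, -245/4). Substituting into each constraint, equality holds for (1) and (2); the remaining constraints have slack.

(1) and (2)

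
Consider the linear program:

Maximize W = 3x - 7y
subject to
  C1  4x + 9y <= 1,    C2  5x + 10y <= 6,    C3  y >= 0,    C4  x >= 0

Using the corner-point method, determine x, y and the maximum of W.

x = 1/4, y = 0, maximum W = 3/4

The optimum lies where 4x + 9y = 1 and y = 0.
Solving simultaneously gives x = 1/4, y = 0.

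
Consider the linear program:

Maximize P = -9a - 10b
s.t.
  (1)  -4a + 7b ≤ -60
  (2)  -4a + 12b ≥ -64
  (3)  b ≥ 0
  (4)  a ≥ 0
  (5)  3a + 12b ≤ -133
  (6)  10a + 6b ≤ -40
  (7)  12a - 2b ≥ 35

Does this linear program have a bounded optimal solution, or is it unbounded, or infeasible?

The boundaries 10a + 6b = -40 and 12a - 2b = 35 meet at (65/46, -415/46), but that point violates -4a + 12b ≥ -64. Every candidate vertex is excluded by some other constraint, so the feasible region is empty.

infeasible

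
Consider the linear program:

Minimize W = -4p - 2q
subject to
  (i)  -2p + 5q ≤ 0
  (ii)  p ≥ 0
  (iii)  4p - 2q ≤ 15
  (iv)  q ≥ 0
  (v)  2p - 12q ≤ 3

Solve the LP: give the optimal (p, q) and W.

p = 75/16, q = 15/8, minimum W = -45/2

Corner points and W = -4p - 2q:
  (0, 0) → W = 0
  (75/16, 15/8) → W = -45/2
  (87/22, 9/22) → W = -183/11
  (3/2, 0) → W = -6

At the optimal vertex, -2p + 5q = 0 and 4p - 2q = 15.
Solving simultaneously gives p = 75/16, q = 15/8.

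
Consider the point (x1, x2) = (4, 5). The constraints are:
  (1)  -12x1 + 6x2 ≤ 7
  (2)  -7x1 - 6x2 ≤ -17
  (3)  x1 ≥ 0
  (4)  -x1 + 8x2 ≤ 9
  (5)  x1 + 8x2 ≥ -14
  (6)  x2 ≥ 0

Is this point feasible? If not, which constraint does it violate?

not feasible — violates (4)

Constraint (4): -x1 + 8x2 = 36, which is not ≤ 9. All other constraints are satisfied.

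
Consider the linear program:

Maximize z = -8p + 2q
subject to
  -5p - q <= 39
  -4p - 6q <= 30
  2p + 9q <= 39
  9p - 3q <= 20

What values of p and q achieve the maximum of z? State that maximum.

p = -390/43, q = 273/43, maximum z = 3666/43

Vertices and z = -8p + 2q:
  (-102/13, 3/13) → z = 822/13
  (-390/43, 273/43) → z = 3666/43
  (5/11, -175/33) → z = -470/33
  (99/29, 311/87) → z = -1754/87

At the optimal vertex, -5p - q = 39 and 2p + 9q = 39.
Solving simultaneously gives p = -390/43, q = 273/43.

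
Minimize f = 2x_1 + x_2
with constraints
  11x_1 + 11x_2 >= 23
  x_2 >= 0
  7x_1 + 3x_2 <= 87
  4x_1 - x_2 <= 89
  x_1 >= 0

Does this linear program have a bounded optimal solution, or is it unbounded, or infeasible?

bounded optimum

Corner points and f = 2x_1 + x_2:
  (23/11, 0) → f = 46/11
  (0, 23/11) → f = 23/11
  (87/7, 0) → f = 174/7
  (0, 29) → f = 29
The feasible region has finitely many vertices and no improving ray; the minimum is 23/11 at (0, 23/11).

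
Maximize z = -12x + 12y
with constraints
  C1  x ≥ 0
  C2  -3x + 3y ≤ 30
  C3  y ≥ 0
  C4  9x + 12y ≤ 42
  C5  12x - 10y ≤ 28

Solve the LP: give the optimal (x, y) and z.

x = 0, y = 7/2, maximum z = 42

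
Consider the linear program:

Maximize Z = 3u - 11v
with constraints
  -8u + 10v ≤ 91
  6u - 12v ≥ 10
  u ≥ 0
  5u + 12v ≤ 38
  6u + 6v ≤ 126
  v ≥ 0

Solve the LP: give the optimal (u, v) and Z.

Feasible corners and Z = 3u - 11v:
  (48/11, 89/66) → Z = -115/66
  (5/3, 0) → Z = 5
  (38/5, 0) → Z = 114/5

u = 38/5, v = 0, maximum Z = 114/5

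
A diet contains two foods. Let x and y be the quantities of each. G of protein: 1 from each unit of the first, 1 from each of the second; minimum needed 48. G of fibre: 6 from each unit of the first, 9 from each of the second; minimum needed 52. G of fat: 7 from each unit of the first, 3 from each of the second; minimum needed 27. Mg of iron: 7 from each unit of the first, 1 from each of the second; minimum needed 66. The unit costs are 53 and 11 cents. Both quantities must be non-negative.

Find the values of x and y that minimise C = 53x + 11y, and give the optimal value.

Feasible corners and C = 53x + 11y:
  (0, 66) → C = 726
  (48, 0) → C = 2544
  (3, 45) → C = 654
The feasible region is unbounded (it extends along (0, 1), (1, 0)), but C strictly increases along every unbounded feasible direction, so there is no improving ray and the minimum is attained at a vertex.

The binding constraints are x + y = 48 and 7x + y = 66.
Solving simultaneously gives x = 3, y = 45.

x = 3, y = 45, minimum C = 654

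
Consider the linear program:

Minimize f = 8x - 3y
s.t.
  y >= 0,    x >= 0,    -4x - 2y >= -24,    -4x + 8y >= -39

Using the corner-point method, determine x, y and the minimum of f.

Extreme points and f = 8x - 3y:
  (0, 0) → f = 0
  (6, 0) → f = 48
  (0, 12) → f = -36

At the optimal vertex, x = 0 and -4x - 2y = -24.
Solving simultaneously gives x = 0, y = 12.

x = 0, y = 12, minimum f = -36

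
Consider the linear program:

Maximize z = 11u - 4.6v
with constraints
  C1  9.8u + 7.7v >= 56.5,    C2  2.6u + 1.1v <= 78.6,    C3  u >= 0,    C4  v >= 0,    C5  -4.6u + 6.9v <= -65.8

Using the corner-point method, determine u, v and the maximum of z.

Vertices and z = 11u - 4.6v:
  (393/13, 0) → z = 4323/13
  (15368/575, 4762/575) → z = 735714/2875
  (329/23, 0) → z = 3619/23

The binding constraints are 2.6u + 1.1v = 78.6 and v = 0.
Solving simultaneously gives u = 393/13, v = 0.

u = 393/13, v = 0, maximum z = 4323/13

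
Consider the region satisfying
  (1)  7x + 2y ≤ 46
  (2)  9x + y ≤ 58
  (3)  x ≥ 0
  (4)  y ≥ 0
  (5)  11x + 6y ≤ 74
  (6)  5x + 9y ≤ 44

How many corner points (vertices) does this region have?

5

The feasible vertices (each the meet of two boundaries and inside every other half-plane) are:
  (58/9, 0)
  (274/43, 28/43)
  (0, 0)
  (0, 44/9)
  (134/23, 38/23)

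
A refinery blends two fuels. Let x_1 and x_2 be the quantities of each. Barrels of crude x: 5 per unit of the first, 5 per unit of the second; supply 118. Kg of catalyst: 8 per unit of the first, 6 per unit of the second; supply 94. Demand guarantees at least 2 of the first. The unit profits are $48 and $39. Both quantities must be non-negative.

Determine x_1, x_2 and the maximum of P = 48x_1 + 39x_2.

x_1 = 2, x_2 = 13, maximum P = 603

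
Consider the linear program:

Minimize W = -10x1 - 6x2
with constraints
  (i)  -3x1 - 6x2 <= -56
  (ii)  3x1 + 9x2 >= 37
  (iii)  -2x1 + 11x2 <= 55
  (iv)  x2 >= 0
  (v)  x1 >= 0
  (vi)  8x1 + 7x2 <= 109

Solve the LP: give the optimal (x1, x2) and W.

Vertices and W = -10x1 - 6x2:
  (286/45, 277/45) → W = -4522/45
  (262/27, 121/27) → W = -3346/27
  (407/51, 329/51) → W = -6044/51

x1 = 262/27, x2 = 121/27, minimum W = -3346/27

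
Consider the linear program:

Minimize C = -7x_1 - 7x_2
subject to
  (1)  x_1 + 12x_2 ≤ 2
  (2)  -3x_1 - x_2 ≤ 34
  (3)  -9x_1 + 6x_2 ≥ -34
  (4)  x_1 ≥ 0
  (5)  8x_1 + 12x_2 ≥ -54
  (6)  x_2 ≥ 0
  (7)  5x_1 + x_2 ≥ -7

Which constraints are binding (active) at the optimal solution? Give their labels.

Extreme points and C = -7x_1 - 7x_2:
  (0, 1/6) → C = -7/6
  (2, 0) → C = -14
  (0, 0) → C = 0

The minimum is at (2, 0). Substituting into each constraint, equality holds for (1) and (6); the remaining constraints have slack.

(1) and (6)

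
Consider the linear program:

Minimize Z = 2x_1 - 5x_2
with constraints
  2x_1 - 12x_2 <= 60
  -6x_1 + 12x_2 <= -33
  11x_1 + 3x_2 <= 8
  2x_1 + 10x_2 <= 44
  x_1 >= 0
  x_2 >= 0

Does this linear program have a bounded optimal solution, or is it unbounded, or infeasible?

The boundaries 2x_1 - 12x_2 = 60 and 11x_1 + 3x_2 = 8 meet at (2, -14/3), but that point violates x_2 ≥ 0. Every candidate vertex is excluded by some other constraint, so the feasible region is empty.

infeasible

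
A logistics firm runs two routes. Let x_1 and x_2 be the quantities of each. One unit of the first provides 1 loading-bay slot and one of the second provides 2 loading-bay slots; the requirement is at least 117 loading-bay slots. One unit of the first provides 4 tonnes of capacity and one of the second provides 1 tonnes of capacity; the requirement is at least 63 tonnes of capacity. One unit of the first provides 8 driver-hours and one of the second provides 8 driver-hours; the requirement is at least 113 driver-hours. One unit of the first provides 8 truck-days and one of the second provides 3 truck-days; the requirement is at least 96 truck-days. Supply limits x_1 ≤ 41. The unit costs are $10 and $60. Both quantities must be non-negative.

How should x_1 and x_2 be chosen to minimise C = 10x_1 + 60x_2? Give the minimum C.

Vertices and C = 10x_1 + 60x_2:
  (0, 63) → C = 3780
  (9/7, 405/7) → C = 24390/7
  (41, 38) → C = 2690
The feasible region is unbounded (it extends along (0, 1)), but C strictly increases along every unbounded feasible direction, so there is no improving ray and the minimum is attained at a vertex.

x_1 = 41, x_2 = 38, minimum C = 2690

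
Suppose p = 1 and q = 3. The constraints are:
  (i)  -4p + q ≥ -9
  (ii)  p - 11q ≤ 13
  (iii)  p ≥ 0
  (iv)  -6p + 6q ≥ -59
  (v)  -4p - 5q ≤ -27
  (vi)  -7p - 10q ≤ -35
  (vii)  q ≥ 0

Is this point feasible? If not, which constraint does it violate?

Constraint (v): -4p - 5q = -19, which is not ≤ -27. All other constraints are satisfied.

not feasible — violates (v)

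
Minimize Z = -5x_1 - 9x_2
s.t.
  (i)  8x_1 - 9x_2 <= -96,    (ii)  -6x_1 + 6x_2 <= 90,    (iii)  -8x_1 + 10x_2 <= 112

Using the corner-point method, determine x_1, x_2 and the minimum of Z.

x_1 = 6, x_2 = 16, minimum Z = -174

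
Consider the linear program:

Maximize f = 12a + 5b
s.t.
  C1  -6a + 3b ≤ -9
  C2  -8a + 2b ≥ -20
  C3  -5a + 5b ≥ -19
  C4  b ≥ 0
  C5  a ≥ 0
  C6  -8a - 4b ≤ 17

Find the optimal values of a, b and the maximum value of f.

Corner points and f = 12a + 5b:
  (7/2, 4) → f = 62
  (3/2, 0) → f = 18
  (5/2, 0) → f = 30

The optimum lies where -6a + 3b = -9 and -8a + 2b = -20.
Solving simultaneously gives a = 7/2, b = 4.

a = 7/2, b = 4, maximum f = 62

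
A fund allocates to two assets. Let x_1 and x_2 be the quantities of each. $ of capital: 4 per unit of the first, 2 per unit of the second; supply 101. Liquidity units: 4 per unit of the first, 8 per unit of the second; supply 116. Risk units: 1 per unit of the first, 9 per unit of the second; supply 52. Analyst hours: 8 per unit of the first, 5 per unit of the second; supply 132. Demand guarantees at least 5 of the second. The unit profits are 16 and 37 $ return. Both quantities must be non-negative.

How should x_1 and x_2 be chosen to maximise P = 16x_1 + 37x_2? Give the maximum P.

x_1 = 7, x_2 = 5, maximum P = 297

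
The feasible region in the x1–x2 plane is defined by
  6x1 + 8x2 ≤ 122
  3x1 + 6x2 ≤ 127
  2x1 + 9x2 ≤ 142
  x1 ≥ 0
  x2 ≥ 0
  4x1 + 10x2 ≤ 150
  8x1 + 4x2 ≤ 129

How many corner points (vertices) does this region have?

5

Intersecting each pair of boundary lines and keeping only the points that satisfy every inequality leaves:
  (5/7, 103/7)
  (68/5, 101/20)
  (0, 0)
  (0, 15)
  (129/8, 0)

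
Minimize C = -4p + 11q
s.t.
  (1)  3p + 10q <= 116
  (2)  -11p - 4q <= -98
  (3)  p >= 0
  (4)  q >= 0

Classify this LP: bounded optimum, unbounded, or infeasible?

Extreme points and C = -4p + 11q:
  (258/49, 491/49) → C = 4369/49
  (116/3, 0) → C = -464/3
  (98/11, 0) → C = -392/11
The feasible region has finitely many vertices and no improving ray; the minimum is -464/3 at (116/3, 0).

bounded optimum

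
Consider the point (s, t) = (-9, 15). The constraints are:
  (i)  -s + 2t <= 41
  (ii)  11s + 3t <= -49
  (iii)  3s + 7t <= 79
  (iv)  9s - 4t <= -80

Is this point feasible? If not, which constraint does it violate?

(i): 39 ≤ 41 ✓
(ii): -54 ≤ -49 ✓
(iii): 78 ≤ 79 ✓
(iv): -141 ≤ -80 ✓

feasible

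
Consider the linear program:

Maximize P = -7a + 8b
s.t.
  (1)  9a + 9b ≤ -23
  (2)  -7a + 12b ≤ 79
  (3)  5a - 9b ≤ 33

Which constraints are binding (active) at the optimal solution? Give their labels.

Corner points and P = -7a + 8b:
  (-329/57, 550/171) → P = 11309/171
  (5/7, -206/63) → P = -1963/63
  (-369, -626/3) → P = 2741/3

The maximum is at (-369, -626/3). Substituting into each constraint, equality holds for (2) and (3); the remaining constraints have slack.

(2) and (3)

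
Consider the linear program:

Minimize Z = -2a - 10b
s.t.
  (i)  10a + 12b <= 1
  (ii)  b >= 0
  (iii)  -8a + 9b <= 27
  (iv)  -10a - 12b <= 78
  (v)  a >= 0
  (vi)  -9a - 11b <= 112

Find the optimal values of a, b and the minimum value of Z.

Feasible corners and Z = -2a - 10b:
  (1/10, 0) → Z = -1/5
  (0, 1/12) → Z = -5/6
  (0, 0) → Z = 0

The binding constraints are 10a + 12b = 1 and a = 0.
Solving simultaneously gives a = 0, b = 1/12.

a = 0, b = 1/12, minimum Z = -5/6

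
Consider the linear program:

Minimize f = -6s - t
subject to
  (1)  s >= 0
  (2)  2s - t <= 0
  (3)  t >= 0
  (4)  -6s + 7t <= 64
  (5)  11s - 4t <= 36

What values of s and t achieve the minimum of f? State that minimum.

s = 8, t = 16, minimum f = -64

Feasible corners and f = -6s - t:
  (0, 0) → f = 0
  (0, 64/7) → f = -64/7
  (8, 16) → f = -64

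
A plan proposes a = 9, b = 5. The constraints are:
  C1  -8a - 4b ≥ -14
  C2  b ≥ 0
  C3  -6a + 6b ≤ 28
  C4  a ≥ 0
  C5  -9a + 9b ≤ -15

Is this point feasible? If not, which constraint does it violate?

not feasible — violates C1

Constraint C1: -8a - 4b = -92, which is not ≥ -14. All other constraints are satisfied.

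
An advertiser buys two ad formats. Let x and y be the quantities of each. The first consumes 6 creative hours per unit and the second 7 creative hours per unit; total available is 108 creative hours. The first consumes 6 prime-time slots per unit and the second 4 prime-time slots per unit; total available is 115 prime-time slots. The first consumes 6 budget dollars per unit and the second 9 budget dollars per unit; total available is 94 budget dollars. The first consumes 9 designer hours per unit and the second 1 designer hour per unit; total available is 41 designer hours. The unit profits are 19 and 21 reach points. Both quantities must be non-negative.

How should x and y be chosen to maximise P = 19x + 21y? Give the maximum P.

Vertices and P = 19x + 21y:
  (0, 0) → P = 0
  (0, 94/9) → P = 658/3
  (41/9, 0) → P = 779/9
  (11/3, 8) → P = 713/3

The binding constraints are 6x + 9y = 94 and 9x + y = 41.
Solving simultaneously gives x = 11/3, y = 8.

x = 11/3, y = 8, maximum P = 713/3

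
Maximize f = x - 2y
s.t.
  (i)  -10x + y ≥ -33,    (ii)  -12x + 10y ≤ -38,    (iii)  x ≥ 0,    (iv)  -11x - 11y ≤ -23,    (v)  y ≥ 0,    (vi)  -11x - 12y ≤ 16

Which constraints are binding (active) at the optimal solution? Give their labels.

Extreme points and f = x - 2y:
  (73/22, 2/11) → f = 65/22
  (33/10, 0) → f = 33/10
  (19/6, 0) → f = 19/6

The maximum is at (33/10, 0). Substituting into each constraint, equality holds for (i) and (v); the remaining constraints have slack.

(i) and (v)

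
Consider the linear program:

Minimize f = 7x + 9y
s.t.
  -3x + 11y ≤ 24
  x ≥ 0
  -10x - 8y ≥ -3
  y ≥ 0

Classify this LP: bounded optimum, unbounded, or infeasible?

Feasible corners and f = 7x + 9y:
  (0, 3/8) → f = 27/8
  (0, 0) → f = 0
  (3/10, 0) → f = 21/10
The feasible region has finitely many vertices and no improving ray; the minimum is 0 at (0, 0).

bounded optimum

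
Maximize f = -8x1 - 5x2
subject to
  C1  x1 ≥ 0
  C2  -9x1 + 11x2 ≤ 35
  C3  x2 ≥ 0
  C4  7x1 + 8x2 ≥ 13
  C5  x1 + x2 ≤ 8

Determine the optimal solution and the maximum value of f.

x1 = 0, x2 = 13/8, maximum f = -65/8

Extreme points and f = -8x1 - 5x2:
  (0, 35/11) → f = -175/11
  (0, 13/8) → f = -65/8
  (53/20, 107/20) → f = -959/20
  (13/7, 0) → f = -104/7
  (8, 0) → f = -64

At the optimal vertex, x1 = 0 and 7x1 + 8x2 = 13.
Solving simultaneously gives x1 = 0, x2 = 13/8.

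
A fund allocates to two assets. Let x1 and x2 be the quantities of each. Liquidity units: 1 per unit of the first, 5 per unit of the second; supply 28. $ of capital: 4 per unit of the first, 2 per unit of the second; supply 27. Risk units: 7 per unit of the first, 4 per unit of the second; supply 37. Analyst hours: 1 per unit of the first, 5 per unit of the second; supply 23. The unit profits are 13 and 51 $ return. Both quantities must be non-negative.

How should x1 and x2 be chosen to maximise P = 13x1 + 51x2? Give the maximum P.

x1 = 3, x2 = 4, maximum P = 243

Vertices and P = 13x1 + 51x2:
  (0, 0) → P = 0
  (0, 23/5) → P = 1173/5
  (37/7, 0) → P = 481/7
  (3, 4) → P = 243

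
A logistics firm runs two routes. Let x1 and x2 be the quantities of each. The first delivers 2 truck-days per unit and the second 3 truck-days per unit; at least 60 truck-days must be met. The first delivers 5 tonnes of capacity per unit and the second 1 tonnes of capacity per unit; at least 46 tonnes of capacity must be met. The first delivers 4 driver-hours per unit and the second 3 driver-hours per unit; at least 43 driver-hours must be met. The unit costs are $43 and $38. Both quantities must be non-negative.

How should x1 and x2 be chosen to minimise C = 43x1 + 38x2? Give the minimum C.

Feasible corners and C = 43x1 + 38x2:
  (0, 46) → C = 1748
  (30, 0) → C = 1290
  (6, 16) → C = 866
The feasible region is unbounded (it extends along (0, 1), (1, 0)), but C strictly increases along every unbounded feasible direction, so there is no improving ray and the minimum is attained at a vertex.

The optimum lies where 2x1 + 3x2 = 60 and 5x1 + x2 = 46.
Solving simultaneously gives x1 = 6, x2 = 16.

x1 = 6, x2 = 16, minimum C = 866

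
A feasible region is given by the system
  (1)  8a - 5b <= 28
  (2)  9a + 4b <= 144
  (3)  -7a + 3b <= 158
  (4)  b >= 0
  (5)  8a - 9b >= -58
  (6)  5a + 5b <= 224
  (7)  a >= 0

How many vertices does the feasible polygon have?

5

The feasible vertices (each the meet of two boundaries and inside every other half-plane) are:
  (832/77, 900/77)
  (7/2, 0)
  (1064/113, 1674/113)
  (0, 0)
  (0, 58/9)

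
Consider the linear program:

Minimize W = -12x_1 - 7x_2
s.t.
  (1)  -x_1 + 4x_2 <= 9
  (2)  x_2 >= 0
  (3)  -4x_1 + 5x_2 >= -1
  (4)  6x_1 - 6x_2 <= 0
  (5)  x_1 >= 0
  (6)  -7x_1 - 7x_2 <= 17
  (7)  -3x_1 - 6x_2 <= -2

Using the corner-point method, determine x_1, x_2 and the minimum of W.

Extreme points and W = -12x_1 - 7x_2:
  (3, 3) → W = -57
  (0, 9/4) → W = -63/4
  (2/9, 2/9) → W = -38/9
  (0, 1/3) → W = -7/3

The binding constraints are -x_1 + 4x_2 = 9 and 6x_1 - 6x_2 = 0.
Solving simultaneously gives x_1 = 3, x_2 = 3.

x_1 = 3, x_2 = 3, minimum W = -57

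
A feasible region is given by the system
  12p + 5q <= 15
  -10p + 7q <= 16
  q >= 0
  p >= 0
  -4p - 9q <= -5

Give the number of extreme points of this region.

4

Of the 10 pairwise boundary intersections, those satisfying every inequality are:
  (25/134, 171/67)
  (5/4, 0)
  (0, 16/7)
  (0, 5/9)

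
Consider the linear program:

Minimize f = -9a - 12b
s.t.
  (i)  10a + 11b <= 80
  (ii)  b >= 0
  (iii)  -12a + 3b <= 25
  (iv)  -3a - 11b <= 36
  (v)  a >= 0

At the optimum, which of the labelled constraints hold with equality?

Extreme points and f = -9a - 12b:
  (8, 0) → f = -72
  (0, 80/11) → f = -960/11
  (0, 0) → f = 0

The minimum is at (0, 80/11). Substituting into each constraint, equality holds for (i) and (v); the remaining constraints have slack.

(i) and (v)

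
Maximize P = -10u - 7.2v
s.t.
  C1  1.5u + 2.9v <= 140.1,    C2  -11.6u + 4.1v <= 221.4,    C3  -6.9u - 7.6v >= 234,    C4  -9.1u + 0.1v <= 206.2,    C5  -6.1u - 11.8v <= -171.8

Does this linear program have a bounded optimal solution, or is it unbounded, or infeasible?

The boundaries 1.5u + 2.9v = 140.1 and -11.6u + 4.1v = 221.4 meet at (-6765/3979, 195726/3979), but that point violates -6.9u - 7.6v ≥ 234. Every candidate vertex is excluded by some other constraint, so the feasible region is empty.

infeasible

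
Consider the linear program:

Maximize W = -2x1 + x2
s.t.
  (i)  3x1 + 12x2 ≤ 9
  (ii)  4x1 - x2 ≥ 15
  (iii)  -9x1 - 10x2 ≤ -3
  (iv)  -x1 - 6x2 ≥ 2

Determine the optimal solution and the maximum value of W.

Extreme points and W = -2x1 + x2:
  (13, -5/2) → W = -57/2
  (153/49, -123/49) → W = -429/49
  (88/25, -23/25) → W = -199/25
The feasible region is unbounded (it extends along (4, -1), (10, -9)), but W strictly decreases along every unbounded feasible direction, so there is no improving ray and the maximum is attained at a vertex.

x1 = 88/25, x2 = -23/25, maximum W = -199/25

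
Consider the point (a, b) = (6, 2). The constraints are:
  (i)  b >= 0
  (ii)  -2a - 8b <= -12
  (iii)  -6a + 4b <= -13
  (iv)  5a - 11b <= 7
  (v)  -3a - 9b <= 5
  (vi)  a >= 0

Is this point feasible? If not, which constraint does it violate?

not feasible — violates (iv)

Constraint (iv): 5a - 11b = 8, which is not ≤ 7. All other constraints are satisfied.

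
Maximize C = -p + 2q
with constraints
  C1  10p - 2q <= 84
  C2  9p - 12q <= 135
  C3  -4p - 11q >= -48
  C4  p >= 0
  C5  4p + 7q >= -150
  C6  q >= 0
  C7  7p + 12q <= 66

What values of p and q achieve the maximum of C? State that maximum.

p = 0, q = 48/11, maximum C = 96/11

Feasible corners and C = -p + 2q:
  (42/5, 0) → C = -42/5
  (570/67, 36/67) → C = -498/67
  (0, 48/11) → C = 96/11
  (150/29, 72/29) → C = -6/29
  (0, 0) → C = 0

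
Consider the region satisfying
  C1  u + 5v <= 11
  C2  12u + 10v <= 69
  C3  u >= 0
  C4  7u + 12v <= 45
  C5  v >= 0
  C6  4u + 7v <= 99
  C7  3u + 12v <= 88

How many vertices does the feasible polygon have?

Intersecting each pair of boundary lines and keeping only the points that satisfy every inequality leaves:
  (0, 11/5)
  (93/23, 32/23)
  (189/37, 57/74)
  (23/4, 0)
  (0, 0)

5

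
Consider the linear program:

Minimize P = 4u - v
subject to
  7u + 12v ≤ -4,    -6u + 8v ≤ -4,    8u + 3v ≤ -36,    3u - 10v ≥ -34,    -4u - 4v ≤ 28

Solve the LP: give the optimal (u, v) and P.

Corner points and P = 4u - v:
  (-138/41, -124/41) → P = -428/41
  (-26/7, -23/7) → P = -81/7
  (-3, -4) → P = -8

u = -26/7, v = -23/7, minimum P = -81/7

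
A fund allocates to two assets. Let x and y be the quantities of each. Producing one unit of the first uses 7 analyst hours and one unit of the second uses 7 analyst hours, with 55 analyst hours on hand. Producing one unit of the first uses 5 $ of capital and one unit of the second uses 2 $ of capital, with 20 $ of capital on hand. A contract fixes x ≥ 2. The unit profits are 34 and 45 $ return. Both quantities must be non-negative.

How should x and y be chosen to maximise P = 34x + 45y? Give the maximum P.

Vertices and P = 34x + 45y:
  (4, 0) → P = 136
  (2, 0) → P = 68
  (2, 5) → P = 293

x = 2, y = 5, maximum P = 293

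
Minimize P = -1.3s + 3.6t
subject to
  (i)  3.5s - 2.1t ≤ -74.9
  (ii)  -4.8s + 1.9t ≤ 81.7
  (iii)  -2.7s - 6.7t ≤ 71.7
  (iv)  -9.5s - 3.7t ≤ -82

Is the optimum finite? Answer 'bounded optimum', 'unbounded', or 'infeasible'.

bounded optimum

Extreme points and P = -1.3s + 3.6t:
  (-1499/470, 2853/94) → P = 113.41
  (-14649/3581, 116975/3581) → P = 4401537/35810
The feasible region has finitely many vertices and no improving ray; the minimum is 113.41 at (-1499/470, 2853/94).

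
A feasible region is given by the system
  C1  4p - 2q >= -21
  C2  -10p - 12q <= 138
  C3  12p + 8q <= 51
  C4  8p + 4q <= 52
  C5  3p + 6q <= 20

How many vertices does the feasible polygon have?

Intersecting each pair of boundary lines and keeping only the points that satisfy every inequality leaves:
  (-132/17, -171/34)
  (-43/15, 143/30)
  (21, -29)
  (53/4, -27/2)
  (73/24, 29/16)

5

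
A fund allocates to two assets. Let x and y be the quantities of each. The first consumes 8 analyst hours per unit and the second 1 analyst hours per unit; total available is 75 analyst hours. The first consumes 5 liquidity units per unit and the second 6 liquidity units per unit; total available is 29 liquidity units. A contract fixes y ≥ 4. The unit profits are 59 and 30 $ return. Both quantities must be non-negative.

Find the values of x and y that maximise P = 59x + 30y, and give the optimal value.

x = 1, y = 4, maximum P = 179

Vertices and P = 59x + 30y:
  (0, 29/6) → P = 145
  (0, 4) → P = 120
  (1, 4) → P = 179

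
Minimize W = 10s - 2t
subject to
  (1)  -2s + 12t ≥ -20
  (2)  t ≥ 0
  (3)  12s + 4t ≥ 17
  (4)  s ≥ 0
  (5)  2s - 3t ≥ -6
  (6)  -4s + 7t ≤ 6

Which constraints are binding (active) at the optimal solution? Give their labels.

(3) and (6)

Feasible corners and W = 10s - 2t:
  (10, 0) → W = 100
  (17/12, 0) → W = 85/6
  (19/20, 7/5) → W = 67/10
The feasible region is unbounded (it extends along (7, 4), (6, 1)), but W strictly increases along every unbounded feasible direction, so there is no improving ray and the minimum is attained at a vertex.

The minimum is at (19/20, 7/5). Substituting into each constraint, equality holds for (3) and (6); the remaining constraints have slack.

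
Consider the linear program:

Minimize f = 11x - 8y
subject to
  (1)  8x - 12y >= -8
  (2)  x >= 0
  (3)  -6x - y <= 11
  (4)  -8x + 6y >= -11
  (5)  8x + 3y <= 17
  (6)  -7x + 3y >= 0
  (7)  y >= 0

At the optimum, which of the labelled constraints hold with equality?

(1) and (2)

Vertices and f = 11x - 8y:
  (0, 2/3) → f = -16/3
  (2/5, 14/15) → f = -46/15
  (0, 0) → f = 0

The minimum is at (0, 2/3). Substituting into each constraint, equality holds for (1) and (2); the remaining constraints have slack.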